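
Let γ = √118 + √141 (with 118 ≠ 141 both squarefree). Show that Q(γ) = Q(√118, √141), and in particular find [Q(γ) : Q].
[Q(γ) : Q] = 4 (equivalently, Q(γ) = Q(√118, √141))

Obviously Q(γ) ⊆ Q(√118, √141), and [Q(√118, √141):Q] = 4 (since 118, 141 are distinct squarefree integers > 1 with 16638 not a perfect square). To show equality we compute the minimal polynomial of γ. From γ = √118 + √141: γ^2 = 118 + 2√(16638) + 141 = 259 + 2√(16638), so γ^2 - 259 = 2√(16638); squaring, (γ^2 - 259)^2 = 4·16638, i.e. γ^4 - 518γ^2 + 67081 - 66552 = 0, i.e. γ^4 - 518γ^2 + 529 = 0. So γ is a root of x^4 - 518x^2 + 529. This polynomial is irreducible over Q: it has no rational root (each ±√118 ± √141 is irrational), and any factorization into two quadratics over Q would force √(16638) ∈ Q (pairing opposite roots) or √118, √141 ∈ Q (other pairings), all impossible. Hence [Q(γ):Q] = 4 = [Q(√118, √141):Q], so Q(γ) = Q(√118, √141).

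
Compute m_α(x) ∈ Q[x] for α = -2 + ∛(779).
m_α(x) = x^3 + 6x^2 + 12x - 771

Set β = α + 2 = ∛(779), so β^3 = 779. Then (α + 2)^3 - 779 = 0, i.e. α is a root of g(x) = (x + 2)^3 - 779 = x^3 + 6x^2 + 12x - 771. Since g(x) = h(x + 2) where h(x) = x^3 - 779, and h is irreducible over Q (because 779 is not a perfect cube, so h has no rational root, and a monic cubic with no rational root is irreducible), g is also irreducible (irreducibility is preserved under the substitution x → x + 2). Hence m_α(x) = x^3 + 6x^2 + 12x - 771.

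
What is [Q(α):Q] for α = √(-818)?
[Q(α):Q] = 2

[Q(α):Q] equals the degree of the minimal polynomial of α. Here α^2 = -818 and x^2 + 818 is irreducible (d = -818 is squarefree, ≠ 1, hence not a square), so deg(m_α) = 2. Thus [Q(α):Q] = 2.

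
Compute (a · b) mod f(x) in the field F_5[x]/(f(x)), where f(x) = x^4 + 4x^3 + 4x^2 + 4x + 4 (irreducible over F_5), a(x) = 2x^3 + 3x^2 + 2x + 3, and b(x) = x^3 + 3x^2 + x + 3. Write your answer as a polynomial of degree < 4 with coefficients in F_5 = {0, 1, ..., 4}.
a · b ≡ 2x^3 + 4x^2 + x (mod f(x))

Multiply in F_5[x]: a(x)·b(x) = (2x^3 + 3x^2 + 2x + 3)·(x^3 + 3x^2 + x + 3) = 2x^6 + 4x^5 + 3x^4 + 3x^3 + 4x + 4. This has degree ≥ 4, so divide by f(x) over F_5: 2x^6 + 4x^5 + 3x^4 + 3x^3 + 4x + 4 = (2x^2 + x + 1)·(x^4 + 4x^3 + 4x^2 + 4x + 4) + (2x^3 + 4x^2 + x). Hence a·b ≡ 2x^3 + 4x^2 + x (mod f). (F_5[x]/(f) is a field with 5^4 = 625 elements since f is irreducible of degree 4.)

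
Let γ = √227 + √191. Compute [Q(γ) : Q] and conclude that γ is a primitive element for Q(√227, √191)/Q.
[Q(γ) : Q] = 4 (equivalently, Q(γ) = Q(√227, √191))

Obviously Q(γ) ⊆ Q(√227, √191), and [Q(√227, √191):Q] = 4 (since 227, 191 are distinct squarefree integers > 1 with 43357 not a perfect square). To show equality we compute the minimal polynomial of γ. From γ = √227 + √191: γ^2 = 227 + 2√(43357) + 191 = 418 + 2√(43357), so γ^2 - 418 = 2√(43357); squaring, (γ^2 - 418)^2 = 4·43357, i.e. γ^4 - 836γ^2 + 174724 - 173428 = 0, i.e. γ^4 - 836γ^2 + 1296 = 0. So γ is a root of x^4 - 836x^2 + 1296. This polynomial is irreducible over Q: it has no rational root (each ±√227 ± √191 is irrational), and any factorization into two quadratics over Q would force √(43357) ∈ Q (pairing opposite roots) or √227, √191 ∈ Q (other pairings), all impossible. Hence [Q(γ):Q] = 4 = [Q(√227, √191):Q], so Q(γ) = Q(√227, √191).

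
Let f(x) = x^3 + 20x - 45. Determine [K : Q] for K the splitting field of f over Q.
[K : Q] = 6

By the rational root test, any rational root of the monic integer polynomial f(x) = x^3 + 20x - 45 must be an integer dividing the constant term -45, i.e. one of ±{1, 3, 5, 9, 15, 45}. Evaluating: f(1) = -24, f(-1) = -66, f(3) = 42, f(-3) = -132, f(5) = 180, f(-5) = -270, f(9) = 864, f(-9) = -954, f(15) = 3630, f(-15) = -3720, f(45) = 91980, f(-45) = -92070; none is 0, so f has no rational root and is therefore irreducible over Q (a cubic with no linear factor over a field is irreducible). For an irreducible cubic, the Galois group is A_3 or S_3 according as the discriminant disc(f) = -4a^3 - 27b^2 = -4·(20)^3 - 27·(-45)^2 = -86675 is or is not a square in Q. Here disc(f) = -86675 is not a perfect square in Q, so the Galois group of f over Q is not contained in A_3 and must be all of S_3. The splitting field has degree |S_3| = 6 over Q, so [K : Q] = 6.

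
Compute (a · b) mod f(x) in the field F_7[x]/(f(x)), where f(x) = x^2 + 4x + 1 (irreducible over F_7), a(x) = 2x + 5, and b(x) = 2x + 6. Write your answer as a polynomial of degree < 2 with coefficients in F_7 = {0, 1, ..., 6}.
a · b ≡ 6x + 5 (mod f(x))

Multiply in F_7[x]: a(x)·b(x) = (2x + 5)·(2x + 6) = 4x^2 + x + 2. This has degree ≥ 2, so divide by f(x) over F_7: 4x^2 + x + 2 = (4)·(x^2 + 4x + 1) + (6x + 5). Hence a·b ≡ 6x + 5 (mod f). (F_7[x]/(f) is a field with 7^2 = 49 elements since f is irreducible of degree 2.)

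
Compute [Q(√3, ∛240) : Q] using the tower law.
[Q(√3, ∛240) : Q] = 6

Let L = Q(√3, ∛240). Since Q(√3) ⊂ L and [Q(√3):Q] = 2, the tower law gives 2 | [L:Q]. Likewise Q(∛240) ⊂ L with [Q(∛240):Q] = 3 (because 240 is not a perfect cube), so 3 | [L:Q]. As gcd(2,3) = 1, [L:Q] is divisible by 6. Conversely L is generated over Q by √3 and ∛240, so [L:Q] ≤ 2·3 = 6. Therefore [Q(√3, ∛240) : Q] = 6.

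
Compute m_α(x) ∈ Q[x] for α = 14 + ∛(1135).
m_α(x) = x^3 - 42x^2 + 588x - 3879

Set β = α - 14 = ∛(1135), so β^3 = 1135. Then (α - 14)^3 - 1135 = 0, i.e. α is a root of g(x) = (x - 14)^3 - 1135 = x^3 - 42x^2 + 588x - 3879. Since g(x) = h(x - 14) where h(x) = x^3 - 1135, and h is irreducible over Q (because 1135 is not a perfect cube, so h has no rational root, and a monic cubic with no rational root is irreducible), g is also irreducible (irreducibility is preserved under the substitution x → x - 14). Hence m_α(x) = x^3 - 42x^2 + 588x - 3879.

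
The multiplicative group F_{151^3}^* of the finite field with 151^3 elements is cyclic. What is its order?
|F_{151^3}^*| = 3442950

F_{151^3} has 151^3 = 3442951 elements; its multiplicative group consists of all nonzero elements, so |F_{151^3}^*| = 3442951 - 1 = 3442950. (It is cyclic since any finite subgroup of the multiplicative group of a field is cyclic.)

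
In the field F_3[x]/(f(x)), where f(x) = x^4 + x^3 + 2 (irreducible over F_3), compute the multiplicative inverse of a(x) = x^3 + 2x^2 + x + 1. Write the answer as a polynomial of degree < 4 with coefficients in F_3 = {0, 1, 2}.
a(x)^(-1) ≡ 2x^3 + x (mod f(x))

Since f is irreducible over F_3, F_3[x]/(f) is a field and a(x) ≠ 0 has an inverse. Apply the extended Euclidean algorithm to f(x) and a(x) in F_3[x]: f(x) = (x + 2)·a(x) + (x^2);  a(x) = (x + 2)·(x^2) + (x + 1);  (x^2) = (x + 2)·(x + 1) + (1). The last nonzero remainder is the constant 1 = gcd(f, a) in F_3. Back-substituting through the division chain expresses 1 = s(x)·a(x) + t(x)·f(x) with s(x) ≡ 2x^3 + x (mod f), so a(x)^(-1) ≡ s(x) = 2x^3 + x (mod f). Check: (x^3 + 2x^2 + x + 1)·(2x^3 + x) = 2x^6 + x^5 + x^3 + x^2 + x ≡ 1 (mod x^4 + x^3 + 2).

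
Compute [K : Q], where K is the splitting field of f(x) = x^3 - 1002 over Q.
[K : Q] = 6

The roots of x^3 - 1002 are ∛1002, ω∛1002, ω^2∛1002 where ω = e^(2πi/3) is a primitive cube root of unity, so K = Q(∛1002, ω). Now [Q(∛1002):Q] = 3 (since 1002 is not a perfect cube, x^3 - 1002 is irreducible) and [Q(ω):Q] = 2. Both 2 and 3 divide [K:Q], and [K:Q] ≤ 3·2 = 6, so [K:Q] = 6. (Equivalently: Q(∛1002) ⊂ R but ω ∉ R, so [K : Q(∛1002)] = 2.)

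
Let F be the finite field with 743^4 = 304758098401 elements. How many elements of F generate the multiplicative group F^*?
There are φ(304758098400) = 64696320000 primitive elements

F_q^* is cyclic of order q - 1 = 304758098400. A cyclic group of order m has exactly φ(m) generators. Here m = 304758098400 = 2^5 · 3 · 5^2 · 7 · 31 · 53 · 61 · 181, so the number of primitive elements is φ(304758098400) = 64696320000.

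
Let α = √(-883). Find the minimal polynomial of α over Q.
m_α(x) = x^2 + 883

α satisfies α^2 + 883 = 0, so x^2 + 883 annihilates α. Since d = -883 is squarefree and ≠ 1, it is not a perfect square in Q, so x^2 + 883 has no rational root and is therefore irreducible over Q (a degree-2 polynomial over a field is irreducible iff it has no root). Hence m_α(x) = x^2 + 883.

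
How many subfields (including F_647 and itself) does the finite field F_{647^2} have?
F_{647^2} has 2 subfields

The subfields of F_{p^n} are exactly the fields F_{p^d} for d | n (each is the fixed field of the unique index-d subgroup of Gal(F_{p^n}/F_p) ≅ Z/nZ). The divisors of n = 2 are {1, 2}, giving 2 subfields: F_{647^1}, F_{647^2}.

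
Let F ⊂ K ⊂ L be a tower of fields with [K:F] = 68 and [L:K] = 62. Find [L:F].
[L:F] = 4216

The tower law says that for any tower of field extensions F ⊂ K ⊂ L with finite degrees, [L:F] = [L:K] · [K:F]. Here this gives [L:F] = 62 · 68 = 4216.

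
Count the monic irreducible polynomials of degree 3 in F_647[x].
There are 90279792 monic irreducible polynomials of degree 3 over F_647

Each element of F_{647^3} that lies in no proper subfield is a root of exactly one monic irreducible of degree 3 over F_647, and each such polynomial has 3 distinct roots in F_{647^3}. By Möbius inversion the count is N_647(3) = (1/3) Σ_{d|3} μ(3/d) · 647^d = (1/3)(μ(3)·647^1 + μ(1)·647^3) = 270839376/3 = 90279792.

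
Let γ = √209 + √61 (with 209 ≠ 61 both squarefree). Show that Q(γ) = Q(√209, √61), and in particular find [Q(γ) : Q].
[Q(γ) : Q] = 4 (equivalently, Q(γ) = Q(√209, √61))

Obviously Q(γ) ⊆ Q(√209, √61), and [Q(√209, √61):Q] = 4 (since 209, 61 are distinct squarefree integers > 1 with 12749 not a perfect square). To show equality we compute the minimal polynomial of γ. From γ = √209 + √61: γ^2 = 209 + 2√(12749) + 61 = 270 + 2√(12749), so γ^2 - 270 = 2√(12749); squaring, (γ^2 - 270)^2 = 4·12749, i.e. γ^4 - 540γ^2 + 72900 - 50996 = 0, i.e. γ^4 - 540γ^2 + 21904 = 0. So γ is a root of x^4 - 540x^2 + 21904. This polynomial is irreducible over Q: it has no rational root (each ±√209 ± √61 is irrational), and any factorization into two quadratics over Q would force √(12749) ∈ Q (pairing opposite roots) or √209, √61 ∈ Q (other pairings), all impossible. Hence [Q(γ):Q] = 4 = [Q(√209, √61):Q], so Q(γ) = Q(√209, √61).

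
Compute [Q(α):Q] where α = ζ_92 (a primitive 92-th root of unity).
[Q(α):Q] = 44

The minimal polynomial of ζ_92 over Q is the 92-th cyclotomic polynomial Φ_92(x), which is irreducible over Q and has degree φ(92) = 44. Hence [Q(α):Q] = φ(92) = 44.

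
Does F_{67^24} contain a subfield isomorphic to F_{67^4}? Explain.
Yes: F_{67^4} is a subfield of F_{67^24}

F_{p^m} embeds in F_{p^n} iff m | n (since F_{p^n} is the splitting field of x^(p^n) - x, and F_{p^m} ⊂ F_{p^n} forces p^n to be a power of p^m, i.e. m | n; conversely if m | n then every root of x^(p^m) - x is a root of x^(p^n) - x). Here 4 | 24 (since 24 = 6·4), so F_{67^4} is a subfield of F_{67^24}, and [F_{67^24} : F_{67^4}] = 24/4 = 6.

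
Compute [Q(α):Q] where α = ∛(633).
[Q(α):Q] = 3

The minimal polynomial of α is x^3 - 633, irreducible over Q since 633 is not a perfect cube (so x^3 - 633 has no rational root). Hence [Q(α):Q] = deg(m_α) = 3.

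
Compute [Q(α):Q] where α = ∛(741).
[Q(α):Q] = 3

The minimal polynomial of α is x^3 - 741, irreducible over Q since 741 is not a perfect cube (so x^3 - 741 has no rational root). Hence [Q(α):Q] = deg(m_α) = 3.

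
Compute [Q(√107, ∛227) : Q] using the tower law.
[Q(√107, ∛227) : Q] = 6

Let L = Q(√107, ∛227). Since Q(√107) ⊂ L and [Q(√107):Q] = 2, the tower law gives 2 | [L:Q]. Likewise Q(∛227) ⊂ L with [Q(∛227):Q] = 3 (because 227 is not a perfect cube), so 3 | [L:Q]. As gcd(2,3) = 1, [L:Q] is divisible by 6. Conversely L is generated over Q by √107 and ∛227, so [L:Q] ≤ 2·3 = 6. Therefore [Q(√107, ∛227) : Q] = 6.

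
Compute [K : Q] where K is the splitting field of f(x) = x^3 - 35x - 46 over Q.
[K : Q] = 6

By the rational root test, any rational root of the monic integer polynomial f(x) = x^3 - 35x - 46 must be an integer dividing the constant term -46, i.e. one of ±{1, 2, 23, 46}. Evaluating: f(1) = -80, f(-1) = -12, f(2) = -108, f(-2) = 16, f(23) = 11316, f(-23) = -11408, f(46) = 95680, f(-46) = -95772; none is 0, so f has no rational root and is therefore irreducible over Q (a cubic with no linear factor over a field is irreducible). For an irreducible cubic, the Galois group is A_3 or S_3 according as the discriminant disc(f) = -4a^3 - 27b^2 = -4·(-35)^3 - 27·(-46)^2 = 114368 is or is not a square in Q. Here disc(f) = 114368 is not a perfect square in Q, so the Galois group of f over Q is not contained in A_3 and must be all of S_3. The splitting field has degree |S_3| = 6 over Q, so [K : Q] = 6.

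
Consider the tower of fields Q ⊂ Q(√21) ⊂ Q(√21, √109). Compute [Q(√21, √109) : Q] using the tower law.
[Q(√21, √109) : Q] = 4

[Q(√21):Q] = 2 (min poly x^2 - 21, irreducible since 21 is squarefree > 1). For the top step, suppose √109 ∈ Q(√21), say √109 = c + d√21 with c, d ∈ Q. Squaring: 109 = c^2 + 21d^2 + 2cd√21. Since √21 ∉ Q this forces 2cd = 0. If d = 0 then √109 = c ∈ Q, contradicting 109 squarefree > 1. If c = 0 then 109 = 21d^2, so 21·109 = (21d)^2 is a perfect square in Q — but 21·109 = 2289 is not a perfect square (since 21 and 109 are distinct squarefree integers). Contradiction. Hence √109 ∉ Q(√21), so x^2 - 109 stays irreducible over Q(√21) and [Q(√21, √109) : Q(√21)] = 2. By the tower law, [Q(√21, √109) : Q] = 2 · 2 = 4.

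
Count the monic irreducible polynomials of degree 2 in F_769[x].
There are 295296 monic irreducible polynomials of degree 2 over F_769

Each element of F_{769^2} that lies in no proper subfield is a root of exactly one monic irreducible of degree 2 over F_769, and each such polynomial has 2 distinct roots in F_{769^2}. By Möbius inversion the count is N_769(2) = (1/2) Σ_{d|2} μ(2/d) · 769^d = (1/2)(μ(2)·769^1 + μ(1)·769^2) = 590592/2 = 295296.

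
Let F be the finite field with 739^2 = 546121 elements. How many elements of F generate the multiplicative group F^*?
There are φ(546120) = 138240 primitive elements

F_q^* is cyclic of order q - 1 = 546120. A cyclic group of order m has exactly φ(m) generators. Here m = 546120 = 2^3 · 3^2 · 5 · 37 · 41, so the number of primitive elements is φ(546120) = 138240.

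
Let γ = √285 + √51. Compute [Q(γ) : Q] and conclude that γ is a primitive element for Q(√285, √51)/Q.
[Q(γ) : Q] = 4 (equivalently, Q(γ) = Q(√285, √51))

Obviously Q(γ) ⊆ Q(√285, √51), and [Q(√285, √51):Q] = 4 (since 285, 51 are distinct squarefree integers > 1 with 14535 not a perfect square). To show equality we compute the minimal polynomial of γ. From γ = √285 + √51: γ^2 = 285 + 2√(14535) + 51 = 336 + 2√(14535), so γ^2 - 336 = 2√(14535); squaring, (γ^2 - 336)^2 = 4·14535, i.e. γ^4 - 672γ^2 + 112896 - 58140 = 0, i.e. γ^4 - 672γ^2 + 54756 = 0. So γ is a root of x^4 - 672x^2 + 54756. This polynomial is irreducible over Q: it has no rational root (each ±√285 ± √51 is irrational), and any factorization into two quadratics over Q would force √(14535) ∈ Q (pairing opposite roots) or √285, √51 ∈ Q (other pairings), all impossible. Hence [Q(γ):Q] = 4 = [Q(√285, √51):Q], so Q(γ) = Q(√285, √51).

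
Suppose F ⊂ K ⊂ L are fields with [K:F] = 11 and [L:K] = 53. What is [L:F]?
[L:F] = 583

The tower law says that for any tower of field extensions F ⊂ K ⊂ L with finite degrees, [L:F] = [L:K] · [K:F]. Here this gives [L:F] = 53 · 11 = 583.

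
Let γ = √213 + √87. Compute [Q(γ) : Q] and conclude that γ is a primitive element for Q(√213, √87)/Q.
[Q(γ) : Q] = 4 (equivalently, Q(γ) = Q(√213, √87))

Obviously Q(γ) ⊆ Q(√213, √87), and [Q(√213, √87):Q] = 4 (since 213, 87 are distinct squarefree integers > 1 with 18531 not a perfect square). To show equality we compute the minimal polynomial of γ. From γ = √213 + √87: γ^2 = 213 + 2√(18531) + 87 = 300 + 2√(18531), so γ^2 - 300 = 2√(18531); squaring, (γ^2 - 300)^2 = 4·18531, i.e. γ^4 - 600γ^2 + 90000 - 74124 = 0, i.e. γ^4 - 600γ^2 + 15876 = 0. So γ is a root of x^4 - 600x^2 + 15876. This polynomial is irreducible over Q: it has no rational root (each ±√213 ± √87 is irrational), and any factorization into two quadratics over Q would force √(18531) ∈ Q (pairing opposite roots) or √213, √87 ∈ Q (other pairings), all impossible. Hence [Q(γ):Q] = 4 = [Q(√213, √87):Q], so Q(γ) = Q(√213, √87).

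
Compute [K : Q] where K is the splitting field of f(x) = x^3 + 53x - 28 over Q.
[K : Q] = 6

By the rational root test, any rational root of the monic integer polynomial f(x) = x^3 + 53x - 28 must be an integer dividing the constant term -28, i.e. one of ±{1, 2, 4, 7, 14, 28}. Evaluating: f(1) = 26, f(-1) = -82, f(2) = 86, f(-2) = -142, f(4) = 248, f(-4) = -304, f(7) = 686, f(-7) = -742, f(14) = 3458, f(-14) = -3514, f(28) = 23408, f(-28) = -23464; none is 0, so f has no rational root and is therefore irreducible over Q (a cubic with no linear factor over a field is irreducible). For an irreducible cubic, the Galois group is A_3 or S_3 according as the discriminant disc(f) = -4a^3 - 27b^2 = -4·(53)^3 - 27·(-28)^2 = -616676 is or is not a square in Q. Here disc(f) = -616676 is not a perfect square in Q, so the Galois group of f over Q is not contained in A_3 and must be all of S_3. The splitting field has degree |S_3| = 6 over Q, so [K : Q] = 6.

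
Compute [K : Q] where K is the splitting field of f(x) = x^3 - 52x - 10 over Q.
[K : Q] = 6

By the rational root test, any rational root of the monic integer polynomial f(x) = x^3 - 52x - 10 must be an integer dividing the constant term -10, i.e. one of ±{1, 2, 5, 10}. Evaluating: f(1) = -61, f(-1) = 41, f(2) = -106, f(-2) = 86, f(5) = -145, f(-5) = 125, f(10) = 470, f(-10) = -490; none is 0, so f has no rational root and is therefore irreducible over Q (a cubic with no linear factor over a field is irreducible). For an irreducible cubic, the Galois group is A_3 or S_3 according as the discriminant disc(f) = -4a^3 - 27b^2 = -4·(-52)^3 - 27·(-10)^2 = 559732 is or is not a square in Q. Here disc(f) = 559732 is not a perfect square in Q, so the Galois group of f over Q is not contained in A_3 and must be all of S_3. The splitting field has degree |S_3| = 6 over Q, so [K : Q] = 6.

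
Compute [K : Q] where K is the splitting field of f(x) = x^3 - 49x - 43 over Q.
[K : Q] = 6

By the rational root test, any rational root of the monic integer polynomial f(x) = x^3 - 49x - 43 must be an integer dividing the constant term -43, i.e. one of ±{1, 43}. Evaluating: f(1) = -91, f(-1) = 5, f(43) = 77357, f(-43) = -77443; none is 0, so f has no rational root and is therefore irreducible over Q (a cubic with no linear factor over a field is irreducible). For an irreducible cubic, the Galois group is A_3 or S_3 according as the discriminant disc(f) = -4a^3 - 27b^2 = -4·(-49)^3 - 27·(-43)^2 = 420673 is or is not a square in Q. Here disc(f) = 420673 is not a perfect square in Q, so the Galois group of f over Q is not contained in A_3 and must be all of S_3. The splitting field has degree |S_3| = 6 over Q, so [K : Q] = 6.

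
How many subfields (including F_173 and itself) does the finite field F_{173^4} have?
F_{173^4} has 3 subfields

The subfields of F_{p^n} are exactly the fields F_{p^d} for d | n (each is the fixed field of the unique index-d subgroup of Gal(F_{p^n}/F_p) ≅ Z/nZ). The divisors of n = 4 are {1, 2, 4}, giving 3 subfields: F_{173^1}, F_{173^2}, F_{173^4}.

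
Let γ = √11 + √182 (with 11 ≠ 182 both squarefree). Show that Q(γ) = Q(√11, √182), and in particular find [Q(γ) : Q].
[Q(γ) : Q] = 4 (equivalently, Q(γ) = Q(√11, √182))

Obviously Q(γ) ⊆ Q(√11, √182), and [Q(√11, √182):Q] = 4 (since 11, 182 are distinct squarefree integers > 1 with 2002 not a perfect square). To show equality we compute the minimal polynomial of γ. From γ = √11 + √182: γ^2 = 11 + 2√(2002) + 182 = 193 + 2√(2002), so γ^2 - 193 = 2√(2002); squaring, (γ^2 - 193)^2 = 4·2002, i.e. γ^4 - 386γ^2 + 37249 - 8008 = 0, i.e. γ^4 - 386γ^2 + 29241 = 0. So γ is a root of x^4 - 386x^2 + 29241. This polynomial is irreducible over Q: it has no rational root (each ±√11 ± √182 is irrational), and any factorization into two quadratics over Q would force √(2002) ∈ Q (pairing opposite roots) or √11, √182 ∈ Q (other pairings), all impossible. Hence [Q(γ):Q] = 4 = [Q(√11, √182):Q], so Q(γ) = Q(√11, √182).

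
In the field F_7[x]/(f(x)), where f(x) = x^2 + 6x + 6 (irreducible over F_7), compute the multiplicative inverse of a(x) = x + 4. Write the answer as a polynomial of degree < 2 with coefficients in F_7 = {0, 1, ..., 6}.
a(x)^(-1) ≡ 4x + 1 (mod f(x))

Since f is irreducible over F_7, F_7[x]/(f) is a field and a(x) ≠ 0 has an inverse. Apply the extended Euclidean algorithm to f(x) and a(x) in F_7[x]: f(x) = (x + 2)·a(x) + (5). The last nonzero remainder is the constant 5 = gcd(f, a) in F_7. Back-substituting through the division chain expresses 5 = s(x)·a(x) + t(x)·f(x) with s(x) ≡ 6x + 5 (mod f), so (6x + 5)·a(x) ≡ 5 (mod f). Multiplying by 5^(-1) ≡ 3 in F_7 gives a(x)^(-1) ≡ 3·(6x + 5) ≡ 4x + 1 (mod f). Check: (x + 4)·(4x + 1) = 4x^2 + 3x + 4 ≡ 1 (mod x^2 + 6x + 6).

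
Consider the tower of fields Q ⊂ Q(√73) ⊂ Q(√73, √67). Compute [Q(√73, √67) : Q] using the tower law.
[Q(√73, √67) : Q] = 4

[Q(√73):Q] = 2 (min poly x^2 - 73, irreducible since 73 is squarefree > 1). For the top step, suppose √67 ∈ Q(√73), say √67 = c + d√73 with c, d ∈ Q. Squaring: 67 = c^2 + 73d^2 + 2cd√73. Since √73 ∉ Q this forces 2cd = 0. If d = 0 then √67 = c ∈ Q, contradicting 67 squarefree > 1. If c = 0 then 67 = 73d^2, so 73·67 = (73d)^2 is a perfect square in Q — but 73·67 = 4891 is not a perfect square (since 73 and 67 are distinct squarefree integers). Contradiction. Hence √67 ∉ Q(√73), so x^2 - 67 stays irreducible over Q(√73) and [Q(√73, √67) : Q(√73)] = 2. By the tower law, [Q(√73, √67) : Q] = 2 · 2 = 4.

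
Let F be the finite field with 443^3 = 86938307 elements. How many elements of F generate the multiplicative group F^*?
There are φ(86938306) = 32368896 primitive elements

F_q^* is cyclic of order q - 1 = 86938306. A cyclic group of order m has exactly φ(m) generators. Here m = 86938306 = 2 · 7 · 13 · 17 · 28099, so the number of primitive elements is φ(86938306) = 32368896.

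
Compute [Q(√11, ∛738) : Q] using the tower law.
[Q(√11, ∛738) : Q] = 6

Let L = Q(√11, ∛738). Since Q(√11) ⊂ L and [Q(√11):Q] = 2, the tower law gives 2 | [L:Q]. Likewise Q(∛738) ⊂ L with [Q(∛738):Q] = 3 (because 738 is not a perfect cube), so 3 | [L:Q]. As gcd(2,3) = 1, [L:Q] is divisible by 6. Conversely L is generated over Q by √11 and ∛738, so [L:Q] ≤ 2·3 = 6. Therefore [Q(√11, ∛738) : Q] = 6.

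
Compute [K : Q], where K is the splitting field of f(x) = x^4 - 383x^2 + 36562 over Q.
[K : Q] = 4

Solving the quadratic in x^2: x^2 = (383 ± √(383^2 - 4·36562))/2 = (383 ± √441)/2 = (383 ± 21)/2, giving x^2 = 202 or x^2 = 181. So f(x) = (x^2 - 202)(x^2 - 181) and the roots of f are ±√202, ±√181. Hence the splitting field is K = Q(√202, √181). Since 202 and 181 are distinct squarefree integers > 1, their product 36562 is not a perfect square, so √181 ∉ Q(√202). By the tower law [K:Q] = [Q(√202,√181):Q(√202)] · [Q(√202):Q] = 2 · 2 = 4.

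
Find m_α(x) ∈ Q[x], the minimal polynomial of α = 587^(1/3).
m_α(x) = x^3 - 587

α satisfies α^3 = 587, so x^3 - 587 annihilates α. By the rational root test, a rational root p/q (in lowest terms) of x^3 - 587 would satisfy p^3 = 587 q^3, forcing q = 1 and p^3 = 587; but 587 is not a perfect cube, contradiction. A monic cubic over Q with no rational root is irreducible (any nontrivial factorization would include a linear factor). Hence x^3 - 587 is the minimal polynomial of α, and in particular [Q(α):Q] = 3.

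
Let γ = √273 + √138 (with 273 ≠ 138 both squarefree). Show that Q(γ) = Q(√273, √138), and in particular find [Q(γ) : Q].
[Q(γ) : Q] = 4 (equivalently, Q(γ) = Q(√273, √138))

Obviously Q(γ) ⊆ Q(√273, √138), and [Q(√273, √138):Q] = 4 (since 273, 138 are distinct squarefree integers > 1 with 37674 not a perfect square). To show equality we compute the minimal polynomial of γ. From γ = √273 + √138: γ^2 = 273 + 2√(37674) + 138 = 411 + 2√(37674), so γ^2 - 411 = 2√(37674); squaring, (γ^2 - 411)^2 = 4·37674, i.e. γ^4 - 822γ^2 + 168921 - 150696 = 0, i.e. γ^4 - 822γ^2 + 18225 = 0. So γ is a root of x^4 - 822x^2 + 18225. This polynomial is irreducible over Q: it has no rational root (each ±√273 ± √138 is irrational), and any factorization into two quadratics over Q would force √(37674) ∈ Q (pairing opposite roots) or √273, √138 ∈ Q (other pairings), all impossible. Hence [Q(γ):Q] = 4 = [Q(√273, √138):Q], so Q(γ) = Q(√273, √138).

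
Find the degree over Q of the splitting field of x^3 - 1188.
[K : Q] = 6

The roots of x^3 - 1188 are ∛1188, ω∛1188, ω^2∛1188 where ω = e^(2πi/3) is a primitive cube root of unity, so K = Q(∛1188, ω). Now [Q(∛1188):Q] = 3 (since 1188 is not a perfect cube, x^3 - 1188 is irreducible) and [Q(ω):Q] = 2. Both 2 and 3 divide [K:Q], and [K:Q] ≤ 3·2 = 6, so [K:Q] = 6. (Equivalently: Q(∛1188) ⊂ R but ω ∉ R, so [K : Q(∛1188)] = 2.)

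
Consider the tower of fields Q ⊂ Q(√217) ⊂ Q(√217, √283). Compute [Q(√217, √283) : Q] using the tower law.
[Q(√217, √283) : Q] = 4

[Q(√217):Q] = 2 (min poly x^2 - 217, irreducible since 217 is squarefree > 1). For the top step, suppose √283 ∈ Q(√217), say √283 = c + d√217 with c, d ∈ Q. Squaring: 283 = c^2 + 217d^2 + 2cd√217. Since √217 ∉ Q this forces 2cd = 0. If d = 0 then √283 = c ∈ Q, contradicting 283 squarefree > 1. If c = 0 then 283 = 217d^2, so 217·283 = (217d)^2 is a perfect square in Q — but 217·283 = 61411 is not a perfect square (since 217 and 283 are distinct squarefree integers). Contradiction. Hence √283 ∉ Q(√217), so x^2 - 283 stays irreducible over Q(√217) and [Q(√217, √283) : Q(√217)] = 2. By the tower law, [Q(√217, √283) : Q] = 2 · 2 = 4.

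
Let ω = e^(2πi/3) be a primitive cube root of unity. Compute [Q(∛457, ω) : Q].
[Q(∛457, ω) : Q] = 6

[Q(∛457):Q] = 3 (min poly x^3 - 457, irreducible since 457 is not a perfect cube). [Q(ω):Q] = 2 (min poly x^2 + x + 1). Since Q(∛457) ⊂ R and ω ∉ R, we have ω ∉ Q(∛457), so x^2 + x + 1 remains irreducible over Q(∛457) and [Q(∛457, ω) : Q(∛457)] = 2. By the tower law, [Q(∛457, ω) : Q] = 3 · 2 = 6. (In fact Q(∛457, ω) is the splitting field of x^3 - 457 over Q.)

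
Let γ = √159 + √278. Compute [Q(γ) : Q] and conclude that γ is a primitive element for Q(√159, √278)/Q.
[Q(γ) : Q] = 4 (equivalently, Q(γ) = Q(√159, √278))

Obviously Q(γ) ⊆ Q(√159, √278), and [Q(√159, √278):Q] = 4 (since 159, 278 are distinct squarefree integers > 1 with 44202 not a perfect square). To show equality we compute the minimal polynomial of γ. From γ = √159 + √278: γ^2 = 159 + 2√(44202) + 278 = 437 + 2√(44202), so γ^2 - 437 = 2√(44202); squaring, (γ^2 - 437)^2 = 4·44202, i.e. γ^4 - 874γ^2 + 190969 - 176808 = 0, i.e. γ^4 - 874γ^2 + 14161 = 0. So γ is a root of x^4 - 874x^2 + 14161. This polynomial is irreducible over Q: it has no rational root (each ±√159 ± √278 is irrational), and any factorization into two quadratics over Q would force √(44202) ∈ Q (pairing opposite roots) or √159, √278 ∈ Q (other pairings), all impossible. Hence [Q(γ):Q] = 4 = [Q(√159, √278):Q], so Q(γ) = Q(√159, √278).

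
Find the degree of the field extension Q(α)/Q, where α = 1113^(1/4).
[Q(α):Q] = 4

α is a root of x^4 - 1113. By Eisenstein's criterion at the prime p = 3 (which divides the constant term 1113 but p^2 = 9 does not, since 1113 is squarefree), x^4 - 1113 is irreducible over Q. Hence [Q(α):Q] = 4.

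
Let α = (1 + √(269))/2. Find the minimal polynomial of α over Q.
m_α(x) = x^2 - x - 67

From 2α - 1 = √(269), squaring gives (2α - 1)^2 = 269, i.e. 4α^2 - 4α + 1 = 269, so α^2 - α + (1 - 269)/4 = 0. Since 269 ≡ 1 (mod 4), (1 - 269)/4 = -67 ∈ Z. The polynomial x^2 - x - 67 has discriminant 1 - 4·(-67) = 269, which is not a perfect square in Q (d = 269 is squarefree and ≠ 1), so x^2 - x - 67 is irreducible over Q. It is the minimal polynomial of α.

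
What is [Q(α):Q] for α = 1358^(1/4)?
[Q(α):Q] = 4

α is a root of x^4 - 1358. By Eisenstein's criterion at the prime p = 2 (which divides the constant term 1358 but p^2 = 4 does not, since 1358 is squarefree), x^4 - 1358 is irreducible over Q. Hence [Q(α):Q] = 4.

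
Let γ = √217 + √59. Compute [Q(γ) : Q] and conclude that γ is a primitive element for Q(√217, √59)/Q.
[Q(γ) : Q] = 4 (equivalently, Q(γ) = Q(√217, √59))

Obviously Q(γ) ⊆ Q(√217, √59), and [Q(√217, √59):Q] = 4 (since 217, 59 are distinct squarefree integers > 1 with 12803 not a perfect square). To show equality we compute the minimal polynomial of γ. From γ = √217 + √59: γ^2 = 217 + 2√(12803) + 59 = 276 + 2√(12803), so γ^2 - 276 = 2√(12803); squaring, (γ^2 - 276)^2 = 4·12803, i.e. γ^4 - 552γ^2 + 76176 - 51212 = 0, i.e. γ^4 - 552γ^2 + 24964 = 0. So γ is a root of x^4 - 552x^2 + 24964. This polynomial is irreducible over Q: it has no rational root (each ±√217 ± √59 is irrational), and any factorization into two quadratics over Q would force √(12803) ∈ Q (pairing opposite roots) or √217, √59 ∈ Q (other pairings), all impossible. Hence [Q(γ):Q] = 4 = [Q(√217, √59):Q], so Q(γ) = Q(√217, √59).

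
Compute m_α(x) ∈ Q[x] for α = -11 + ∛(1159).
m_α(x) = x^3 + 33x^2 + 363x + 172

Set β = α + 11 = ∛(1159), so β^3 = 1159. Then (α + 11)^3 - 1159 = 0, i.e. α is a root of g(x) = (x + 11)^3 - 1159 = x^3 + 33x^2 + 363x + 172. Since g(x) = h(x + 11) where h(x) = x^3 - 1159, and h is irreducible over Q (because 1159 is not a perfect cube, so h has no rational root, and a monic cubic with no rational root is irreducible), g is also irreducible (irreducibility is preserved under the substitution x → x + 11). Hence m_α(x) = x^3 + 33x^2 + 363x + 172.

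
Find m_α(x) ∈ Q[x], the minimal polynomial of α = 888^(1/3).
m_α(x) = x^3 - 888

α satisfies α^3 = 888, so x^3 - 888 annihilates α. By the rational root test, a rational root p/q (in lowest terms) of x^3 - 888 would satisfy p^3 = 888 q^3, forcing q = 1 and p^3 = 888; but 888 is not a perfect cube, contradiction. A monic cubic over Q with no rational root is irreducible (any nontrivial factorization would include a linear factor). Hence x^3 - 888 is the minimal polynomial of α, and in particular [Q(α):Q] = 3.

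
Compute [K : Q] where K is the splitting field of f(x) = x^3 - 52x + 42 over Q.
[K : Q] = 6

By the rational root test, any rational root of the monic integer polynomial f(x) = x^3 - 52x + 42 must be an integer dividing the constant term 42, i.e. one of ±{1, 2, 3, 6, 7, 14, 21, 42}. Evaluating: f(1) = -9, f(-1) = 93, f(2) = -54, f(-2) = 138, f(3) = -87, f(-3) = 171, f(6) = -54, f(-6) = 138, f(7) = 21, f(-7) = 63, f(14) = 2058, f(-14) = -1974, f(21) = 8211, f(-21) = -8127, f(42) = 71946, f(-42) = -71862; none is 0, so f has no rational root and is therefore irreducible over Q (a cubic with no linear factor over a field is irreducible). For an irreducible cubic, the Galois group is A_3 or S_3 according as the discriminant disc(f) = -4a^3 - 27b^2 = -4·(-52)^3 - 27·(42)^2 = 514804 is or is not a square in Q. Here disc(f) = 514804 is not a perfect square in Q, so the Galois group of f over Q is not contained in A_3 and must be all of S_3. The splitting field has degree |S_3| = 6 over Q, so [K : Q] = 6.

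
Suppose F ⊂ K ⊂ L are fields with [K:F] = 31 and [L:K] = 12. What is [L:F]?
[L:F] = 372

The tower law says that for any tower of field extensions F ⊂ K ⊂ L with finite degrees, [L:F] = [L:K] · [K:F]. Here this gives [L:F] = 12 · 31 = 372.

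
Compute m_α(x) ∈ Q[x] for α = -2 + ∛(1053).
m_α(x) = x^3 + 6x^2 + 12x - 1045

Set β = α + 2 = ∛(1053), so β^3 = 1053. Then (α + 2)^3 - 1053 = 0, i.e. α is a root of g(x) = (x + 2)^3 - 1053 = x^3 + 6x^2 + 12x - 1045. Since g(x) = h(x + 2) where h(x) = x^3 - 1053, and h is irreducible over Q (because 1053 is not a perfect cube, so h has no rational root, and a monic cubic with no rational root is irreducible), g is also irreducible (irreducibility is preserved under the substitution x → x + 2). Hence m_α(x) = x^3 + 6x^2 + 12x - 1045.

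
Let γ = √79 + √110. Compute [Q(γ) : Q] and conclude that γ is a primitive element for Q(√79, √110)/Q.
[Q(γ) : Q] = 4 (equivalently, Q(γ) = Q(√79, √110))

Obviously Q(γ) ⊆ Q(√79, √110), and [Q(√79, √110):Q] = 4 (since 79, 110 are distinct squarefree integers > 1 with 8690 not a perfect square). To show equality we compute the minimal polynomial of γ. From γ = √79 + √110: γ^2 = 79 + 2√(8690) + 110 = 189 + 2√(8690), so γ^2 - 189 = 2√(8690); squaring, (γ^2 - 189)^2 = 4·8690, i.e. γ^4 - 378γ^2 + 35721 - 34760 = 0, i.e. γ^4 - 378γ^2 + 961 = 0. So γ is a root of x^4 - 378x^2 + 961. This polynomial is irreducible over Q: it has no rational root (each ±√79 ± √110 is irrational), and any factorization into two quadratics over Q would force √(8690) ∈ Q (pairing opposite roots) or √79, √110 ∈ Q (other pairings), all impossible. Hence [Q(γ):Q] = 4 = [Q(√79, √110):Q], so Q(γ) = Q(√79, √110).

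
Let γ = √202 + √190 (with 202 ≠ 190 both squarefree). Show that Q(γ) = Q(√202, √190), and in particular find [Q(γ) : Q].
[Q(γ) : Q] = 4 (equivalently, Q(γ) = Q(√202, √190))

Obviously Q(γ) ⊆ Q(√202, √190), and [Q(√202, √190):Q] = 4 (since 202, 190 are distinct squarefree integers > 1 with 38380 not a perfect square). To show equality we compute the minimal polynomial of γ. From γ = √202 + √190: γ^2 = 202 + 2√(38380) + 190 = 392 + 2√(38380), so γ^2 - 392 = 2√(38380); squaring, (γ^2 - 392)^2 = 4·38380, i.e. γ^4 - 784γ^2 + 153664 - 153520 = 0, i.e. γ^4 - 784γ^2 + 144 = 0. So γ is a root of x^4 - 784x^2 + 144. This polynomial is irreducible over Q: it has no rational root (each ±√202 ± √190 is irrational), and any factorization into two quadratics over Q would force √(38380) ∈ Q (pairing opposite roots) or √202, √190 ∈ Q (other pairings), all impossible. Hence [Q(γ):Q] = 4 = [Q(√202, √190):Q], so Q(γ) = Q(√202, √190).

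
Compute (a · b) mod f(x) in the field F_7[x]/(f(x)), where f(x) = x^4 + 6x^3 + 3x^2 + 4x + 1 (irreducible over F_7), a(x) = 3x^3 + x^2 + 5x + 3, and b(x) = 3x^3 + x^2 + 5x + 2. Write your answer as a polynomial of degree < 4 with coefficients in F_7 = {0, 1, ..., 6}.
a · b ≡ 5x^3 + 2x^2 + 4x + 1 (mod f(x))

Multiply in F_7[x]: a(x)·b(x) = (3x^3 + x^2 + 5x + 3)·(3x^3 + x^2 + 5x + 2) = 2x^6 + 6x^5 + 3x^4 + 4x^3 + 2x^2 + 4x + 6. This has degree ≥ 4, so divide by f(x) over F_7: 2x^6 + 6x^5 + 3x^4 + 4x^3 + 2x^2 + 4x + 6 = (2x^2 + x + 5)·(x^4 + 6x^3 + 3x^2 + 4x + 1) + (5x^3 + 2x^2 + 4x + 1). Hence a·b ≡ 5x^3 + 2x^2 + 4x + 1 (mod f). (F_7[x]/(f) is a field with 7^4 = 2401 elements since f is irreducible of degree 4.)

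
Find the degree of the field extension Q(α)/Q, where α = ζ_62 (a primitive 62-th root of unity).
[Q(α):Q] = 30

The minimal polynomial of ζ_62 over Q is the 62-th cyclotomic polynomial Φ_62(x), which is irreducible over Q and has degree φ(62) = 30. Hence [Q(α):Q] = φ(62) = 30.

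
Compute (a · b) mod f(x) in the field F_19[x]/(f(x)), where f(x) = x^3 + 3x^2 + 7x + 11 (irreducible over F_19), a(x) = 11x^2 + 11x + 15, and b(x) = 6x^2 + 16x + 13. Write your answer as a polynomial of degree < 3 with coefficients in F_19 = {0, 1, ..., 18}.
a · b ≡ 5x^2 + 14x + 15 (mod f(x))

Multiply in F_19[x]: a(x)·b(x) = (11x^2 + 11x + 15)·(6x^2 + 16x + 13) = 9x^4 + 14x^3 + 10x^2 + 3x + 5. This has degree ≥ 3, so divide by f(x) over F_19: 9x^4 + 14x^3 + 10x^2 + 3x + 5 = (9x + 6)·(x^3 + 3x^2 + 7x + 11) + (5x^2 + 14x + 15). Hence a·b ≡ 5x^2 + 14x + 15 (mod f). (F_19[x]/(f) is a field with 19^3 = 6859 elements since f is irreducible of degree 3.)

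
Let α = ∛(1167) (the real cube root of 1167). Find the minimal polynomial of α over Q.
m_α(x) = x^3 - 1167

α satisfies α^3 = 1167, so x^3 - 1167 annihilates α. By the rational root test, a rational root p/q (in lowest terms) of x^3 - 1167 would satisfy p^3 = 1167 q^3, forcing q = 1 and p^3 = 1167; but 1167 is not a perfect cube, contradiction. A monic cubic over Q with no rational root is irreducible (any nontrivial factorization would include a linear factor). Hence x^3 - 1167 is the minimal polynomial of α, and in particular [Q(α):Q] = 3.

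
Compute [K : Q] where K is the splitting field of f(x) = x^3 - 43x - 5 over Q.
[K : Q] = 6

By the rational root test, any rational root of the monic integer polynomial f(x) = x^3 - 43x - 5 must be an integer dividing the constant term -5, i.e. one of ±{1, 5}. Evaluating: f(1) = -47, f(-1) = 37, f(5) = -95, f(-5) = 85; none is 0, so f has no rational root and is therefore irreducible over Q (a cubic with no linear factor over a field is irreducible). For an irreducible cubic, the Galois group is A_3 or S_3 according as the discriminant disc(f) = -4a^3 - 27b^2 = -4·(-43)^3 - 27·(-5)^2 = 317353 is or is not a square in Q. Here disc(f) = 317353 is not a perfect square in Q, so the Galois group of f over Q is not contained in A_3 and must be all of S_3. The splitting field has degree |S_3| = 6 over Q, so [K : Q] = 6.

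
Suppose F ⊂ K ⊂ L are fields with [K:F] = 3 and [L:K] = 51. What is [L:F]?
[L:F] = 153

The tower law says that for any tower of field extensions F ⊂ K ⊂ L with finite degrees, [L:F] = [L:K] · [K:F]. Here this gives [L:F] = 51 · 3 = 153.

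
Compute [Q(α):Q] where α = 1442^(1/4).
[Q(α):Q] = 4

α is a root of x^4 - 1442. By Eisenstein's criterion at the prime p = 2 (which divides the constant term 1442 but p^2 = 4 does not, since 1442 is squarefree), x^4 - 1442 is irreducible over Q. Hence [Q(α):Q] = 4.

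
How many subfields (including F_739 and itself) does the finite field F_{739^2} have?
F_{739^2} has 2 subfields

The subfields of F_{p^n} are exactly the fields F_{p^d} for d | n (each is the fixed field of the unique index-d subgroup of Gal(F_{p^n}/F_p) ≅ Z/nZ). The divisors of n = 2 are {1, 2}, giving 2 subfields: F_{739^1}, F_{739^2}.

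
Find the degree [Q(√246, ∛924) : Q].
[Q(√246, ∛924) : Q] = 6

Let L = Q(√246, ∛924). Since Q(√246) ⊂ L and [Q(√246):Q] = 2, the tower law gives 2 | [L:Q]. Likewise Q(∛924) ⊂ L with [Q(∛924):Q] = 3 (because 924 is not a perfect cube), so 3 | [L:Q]. As gcd(2,3) = 1, [L:Q] is divisible by 6. Conversely L is generated over Q by √246 and ∛924, so [L:Q] ≤ 2·3 = 6. Therefore [Q(√246, ∛924) : Q] = 6.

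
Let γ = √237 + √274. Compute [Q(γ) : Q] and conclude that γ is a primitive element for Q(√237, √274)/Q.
[Q(γ) : Q] = 4 (equivalently, Q(γ) = Q(√237, √274))

Obviously Q(γ) ⊆ Q(√237, √274), and [Q(√237, √274):Q] = 4 (since 237, 274 are distinct squarefree integers > 1 with 64938 not a perfect square). To show equality we compute the minimal polynomial of γ. From γ = √237 + √274: γ^2 = 237 + 2√(64938) + 274 = 511 + 2√(64938), so γ^2 - 511 = 2√(64938); squaring, (γ^2 - 511)^2 = 4·64938, i.e. γ^4 - 1022γ^2 + 261121 - 259752 = 0, i.e. γ^4 - 1022γ^2 + 1369 = 0. So γ is a root of x^4 - 1022x^2 + 1369. This polynomial is irreducible over Q: it has no rational root (each ±√237 ± √274 is irrational), and any factorization into two quadratics over Q would force √(64938) ∈ Q (pairing opposite roots) or √237, √274 ∈ Q (other pairings), all impossible. Hence [Q(γ):Q] = 4 = [Q(√237, √274):Q], so Q(γ) = Q(√237, √274).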